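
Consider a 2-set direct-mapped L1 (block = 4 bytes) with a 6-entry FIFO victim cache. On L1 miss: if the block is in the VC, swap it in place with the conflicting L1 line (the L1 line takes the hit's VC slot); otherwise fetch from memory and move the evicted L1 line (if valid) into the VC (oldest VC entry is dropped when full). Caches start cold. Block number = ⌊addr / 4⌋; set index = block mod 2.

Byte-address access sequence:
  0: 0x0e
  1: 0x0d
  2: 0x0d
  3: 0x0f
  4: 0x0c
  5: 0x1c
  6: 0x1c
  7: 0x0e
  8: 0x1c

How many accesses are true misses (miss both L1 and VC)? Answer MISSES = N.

MISSES = 2

#0 0xe→b3/s1 MISS; vc=[]
#1 0xd→b3/s1 L1-HIT; vc=[]
#2 0xd→b3/s1 L1-HIT; vc=[]
#3 0xf→b3/s1 L1-HIT; vc=[]
#4 0xc→b3/s1 L1-HIT; vc=[]
#5 0x1c→b7/s1 MISS; vc=[3]
#6 0x1c→b7/s1 L1-HIT; vc=[3]
#7 0xe→b3/s1 VC-HIT; vc=[7]
#8 0x1c→b7/s1 VC-HIT; vc=[3]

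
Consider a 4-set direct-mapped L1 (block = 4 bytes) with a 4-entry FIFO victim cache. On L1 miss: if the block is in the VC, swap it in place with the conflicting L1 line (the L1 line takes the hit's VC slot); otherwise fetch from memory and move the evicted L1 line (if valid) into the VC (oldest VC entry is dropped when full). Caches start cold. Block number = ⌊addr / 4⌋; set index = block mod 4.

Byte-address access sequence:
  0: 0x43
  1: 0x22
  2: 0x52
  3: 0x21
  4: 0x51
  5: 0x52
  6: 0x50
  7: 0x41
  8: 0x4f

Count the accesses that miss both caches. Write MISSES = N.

MISSES = 4

#0 0x43→b16/s0 MISS; vc=[]
#1 0x22→b8/s0 MISS; vc=[16]
#2 0x52→b20/s0 MISS; vc=[16,8]
#3 0x21→b8/s0 VC-HIT; vc=[16,20]
#4 0x51→b20/s0 VC-HIT; vc=[16,8]
#5 0x52→b20/s0 L1-HIT; vc=[16,8]
#6 0x50→b20/s0 L1-HIT; vc=[16,8]
#7 0x41→b16/s0 VC-HIT; vc=[20,8]
#8 0x4f→b19/s3 MISS; vc=[20,8]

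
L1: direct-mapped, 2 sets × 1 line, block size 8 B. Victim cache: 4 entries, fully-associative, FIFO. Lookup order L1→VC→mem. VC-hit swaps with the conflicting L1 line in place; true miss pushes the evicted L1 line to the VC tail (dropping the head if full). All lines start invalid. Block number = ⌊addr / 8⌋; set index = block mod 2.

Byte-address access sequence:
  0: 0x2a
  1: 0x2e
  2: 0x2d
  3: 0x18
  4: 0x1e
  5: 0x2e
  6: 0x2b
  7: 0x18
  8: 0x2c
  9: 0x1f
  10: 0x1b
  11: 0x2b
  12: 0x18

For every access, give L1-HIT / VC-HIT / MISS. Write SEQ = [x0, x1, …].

SEQ = [MISS, L1-HIT, L1-HIT, MISS, L1-HIT, VC-HIT, L1-HIT, VC-HIT, VC-HIT, VC-HIT, L1-HIT, VC-HIT, VC-HIT]

0: 0x2a (blk 5, set 1) → MISS  vc=[]
1: 0x2e (blk 5, set 1) → L1-HIT  vc=[]
2: 0x2d (blk 5, set 1) → L1-HIT  vc=[]
3: 0x18 (blk 3, set 1) → MISS  vc=[5]
4: 0x1e (blk 3, set 1) → L1-HIT  vc=[5]
5: 0x2e (blk 5, set 1) → VC-HIT  vc=[3]
6: 0x2b (blk 5, set 1) → L1-HIT  vc=[3]
7: 0x18 (blk 3, set 1) → VC-HIT  vc=[5]
8: 0x2c (blk 5, set 1) → VC-HIT  vc=[3]
9: 0x1f (blk 3, set 1) → VC-HIT  vc=[5]
10: 0x1b (blk 3, set 1) → L1-HIT  vc=[5]
11: 0x2b (blk 5, set 1) → VC-HIT  vc=[3]
12: 0x18 (blk 3, set 1) → VC-HIT  vc=[5]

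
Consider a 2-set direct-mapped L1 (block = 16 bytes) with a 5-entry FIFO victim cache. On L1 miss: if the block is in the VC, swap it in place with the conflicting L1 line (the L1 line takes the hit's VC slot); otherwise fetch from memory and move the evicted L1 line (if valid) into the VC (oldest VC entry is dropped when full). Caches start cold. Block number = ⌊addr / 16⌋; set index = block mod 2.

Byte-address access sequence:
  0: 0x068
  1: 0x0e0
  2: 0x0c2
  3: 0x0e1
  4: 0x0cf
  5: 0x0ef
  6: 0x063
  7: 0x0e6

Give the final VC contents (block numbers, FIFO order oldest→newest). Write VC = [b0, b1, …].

VC = [6, 12]

0: 0x68 (blk 6, set 0) → MISS  vc=[]
1: 0xe0 (blk 14, set 0) → MISS  vc=[6]
2: 0xc2 (blk 12, set 0) → MISS  vc=[6, 14]
3: 0xe1 (blk 14, set 0) → VC-HIT  vc=[6, 12]
4: 0xcf (blk 12, set 0) → VC-HIT  vc=[6, 14]
5: 0xef (blk 14, set 0) → VC-HIT  vc=[6, 12]
6: 0x63 (blk 6, set 0) → VC-HIT  vc=[14, 12]
7: 0xe6 (blk 14, set 0) → VC-HIT  vc=[6, 12]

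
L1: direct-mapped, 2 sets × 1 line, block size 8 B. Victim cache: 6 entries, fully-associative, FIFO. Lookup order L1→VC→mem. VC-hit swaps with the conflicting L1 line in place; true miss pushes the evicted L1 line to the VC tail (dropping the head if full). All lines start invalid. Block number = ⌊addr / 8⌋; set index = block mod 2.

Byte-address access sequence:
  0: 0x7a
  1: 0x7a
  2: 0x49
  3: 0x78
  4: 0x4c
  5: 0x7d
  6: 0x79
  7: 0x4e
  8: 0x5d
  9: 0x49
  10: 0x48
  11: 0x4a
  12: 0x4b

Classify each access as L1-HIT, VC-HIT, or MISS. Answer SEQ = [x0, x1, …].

SEQ = [MISS, L1-HIT, MISS, VC-HIT, VC-HIT, VC-HIT, L1-HIT, VC-HIT, MISS, VC-HIT, L1-HIT, L1-HIT, L1-HIT]

#0 0x7a→b15/s1 MISS; vc=[]
#1 0x7a→b15/s1 L1-HIT; vc=[]
#2 0x49→b9/s1 MISS; vc=[15]
#3 0x78→b15/s1 VC-HIT; vc=[9]
#4 0x4c→b9/s1 VC-HIT; vc=[15]
#5 0x7d→b15/s1 VC-HIT; vc=[9]
#6 0x79→b15/s1 L1-HIT; vc=[9]
#7 0x4e→b9/s1 VC-HIT; vc=[15]
#8 0x5d→b11/s1 MISS; vc=[15,9]
#9 0x49→b9/s1 VC-HIT; vc=[15,11]
#10 0x48→b9/s1 L1-HIT; vc=[15,11]
#11 0x4a→b9/s1 L1-HIT; vc=[15,11]
#12 0x4b→b9/s1 L1-HIT; vc=[15,11]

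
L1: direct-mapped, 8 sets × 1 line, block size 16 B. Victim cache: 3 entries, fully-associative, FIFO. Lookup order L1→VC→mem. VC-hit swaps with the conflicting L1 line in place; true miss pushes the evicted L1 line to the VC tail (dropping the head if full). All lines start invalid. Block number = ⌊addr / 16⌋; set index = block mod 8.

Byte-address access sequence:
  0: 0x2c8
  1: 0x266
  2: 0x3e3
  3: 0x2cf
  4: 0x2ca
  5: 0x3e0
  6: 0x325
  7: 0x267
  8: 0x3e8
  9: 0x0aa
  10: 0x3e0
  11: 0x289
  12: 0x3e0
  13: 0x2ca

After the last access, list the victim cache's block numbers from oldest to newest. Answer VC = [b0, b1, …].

VC = [38, 50]

#0 0x2c8→b44/s4 MISS; vc=[]
#1 0x266→b38/s6 MISS; vc=[]
#2 0x3e3→b62/s6 MISS; vc=[38]
#3 0x2cf→b44/s4 L1-HIT; vc=[38]
#4 0x2ca→b44/s4 L1-HIT; vc=[38]
#5 0x3e0→b62/s6 L1-HIT; vc=[38]
#6 0x325→b50/s2 MISS; vc=[38]
#7 0x267→b38/s6 VC-HIT; vc=[62]
#8 0x3e8→b62/s6 VC-HIT; vc=[38]
#9 0xaa→b10/s2 MISS; vc=[38,50]
#10 0x3e0→b62/s6 L1-HIT; vc=[38,50]
#11 0x289→b40/s0 MISS; vc=[38,50]
#12 0x3e0→b62/s6 L1-HIT; vc=[38,50]
#13 0x2ca→b44/s4 L1-HIT; vc=[38,50]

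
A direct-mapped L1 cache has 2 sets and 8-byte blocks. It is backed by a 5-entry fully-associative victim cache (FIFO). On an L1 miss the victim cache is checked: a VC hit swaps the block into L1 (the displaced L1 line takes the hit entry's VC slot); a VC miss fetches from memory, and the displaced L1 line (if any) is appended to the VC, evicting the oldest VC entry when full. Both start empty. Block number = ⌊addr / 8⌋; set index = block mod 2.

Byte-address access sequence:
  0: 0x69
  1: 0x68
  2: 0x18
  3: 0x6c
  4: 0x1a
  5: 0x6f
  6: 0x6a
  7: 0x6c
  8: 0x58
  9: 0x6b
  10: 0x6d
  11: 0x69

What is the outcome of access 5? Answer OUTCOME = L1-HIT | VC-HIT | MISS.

OUTCOME = VC-HIT

#0 0x69→b13/s1 MISS; vc=[]
#1 0x68→b13/s1 L1-HIT; vc=[]
#2 0x18→b3/s1 MISS; vc=[13]
#3 0x6c→b13/s1 VC-HIT; vc=[3]
#4 0x1a→b3/s1 VC-HIT; vc=[13]
#5 0x6f→b13/s1 VC-HIT; vc=[3]
#6 0x6a→b13/s1 L1-HIT; vc=[3]
#7 0x6c→b13/s1 L1-HIT; vc=[3]
#8 0x58→b11/s1 MISS; vc=[3,13]
#9 0x6b→b13/s1 VC-HIT; vc=[3,11]
#10 0x6d→b13/s1 L1-HIT; vc=[3,11]
#11 0x69→b13/s1 L1-HIT; vc=[3,11]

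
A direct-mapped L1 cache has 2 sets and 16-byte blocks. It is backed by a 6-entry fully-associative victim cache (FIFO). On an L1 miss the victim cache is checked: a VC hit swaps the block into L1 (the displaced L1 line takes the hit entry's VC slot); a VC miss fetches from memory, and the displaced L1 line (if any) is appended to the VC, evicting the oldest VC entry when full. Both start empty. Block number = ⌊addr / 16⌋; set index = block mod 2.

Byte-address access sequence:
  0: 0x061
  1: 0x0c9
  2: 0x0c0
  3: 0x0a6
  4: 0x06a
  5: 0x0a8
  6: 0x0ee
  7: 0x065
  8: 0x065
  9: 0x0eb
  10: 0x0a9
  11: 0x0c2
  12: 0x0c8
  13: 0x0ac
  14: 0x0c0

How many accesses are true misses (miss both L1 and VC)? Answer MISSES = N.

#0 0x61→b6/s0 MISS; vc=[]
#1 0xc9→b12/s0 MISS; vc=[6]
#2 0xc0→b12/s0 L1-HIT; vc=[6]
#3 0xa6→b10/s0 MISS; vc=[6,12]
#4 0x6a→b6/s0 VC-HIT; vc=[10,12]
#5 0xa8→b10/s0 VC-HIT; vc=[6,12]
#6 0xee→b14/s0 MISS; vc=[6,12,10]
#7 0x65→b6/s0 VC-HIT; vc=[14,12,10]
#8 0x65→b6/s0 L1-HIT; vc=[14,12,10]
#9 0xeb→b14/s0 VC-HIT; vc=[6,12,10]
#10 0xa9→b10/s0 VC-HIT; vc=[6,12,14]
#11 0xc2→b12/s0 VC-HIT; vc=[6,10,14]
#12 0xc8→b12/s0 L1-HIT; vc=[6,10,14]
#13 0xac→b10/s0 VC-HIT; vc=[6,12,14]
#14 0xc0→b12/s0 VC-HIT; vc=[6,10,14]

MISSES = 4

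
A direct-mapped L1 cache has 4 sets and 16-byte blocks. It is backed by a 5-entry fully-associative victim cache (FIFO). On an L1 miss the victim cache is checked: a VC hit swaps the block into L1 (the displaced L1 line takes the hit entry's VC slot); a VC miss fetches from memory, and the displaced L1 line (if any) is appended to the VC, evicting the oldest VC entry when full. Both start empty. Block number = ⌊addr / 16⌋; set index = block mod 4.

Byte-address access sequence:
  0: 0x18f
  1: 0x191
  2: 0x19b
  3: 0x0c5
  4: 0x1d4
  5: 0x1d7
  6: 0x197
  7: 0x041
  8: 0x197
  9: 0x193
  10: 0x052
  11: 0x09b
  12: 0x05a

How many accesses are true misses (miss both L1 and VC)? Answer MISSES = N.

  [0] addr=0x18f blk=24 s=0: MISS | VC []
  [1] addr=0x191 blk=25 s=1: MISS | VC []
  [2] addr=0x19b blk=25 s=1: L1-HIT | VC []
  [3] addr=0xc5 blk=12 s=0: MISS | VC [24]
  [4] addr=0x1d4 blk=29 s=1: MISS | VC [24, 25]
  [5] addr=0x1d7 blk=29 s=1: L1-HIT | VC [24, 25]
  [6] addr=0x197 blk=25 s=1: VC-HIT | VC [24, 29]
  [7] addr=0x41 blk=4 s=0: MISS | VC [24, 29, 12]
  [8] addr=0x197 blk=25 s=1: L1-HIT | VC [24, 29, 12]
  [9] addr=0x193 blk=25 s=1: L1-HIT | VC [24, 29, 12]
  [10] addr=0x52 blk=5 s=1: MISS | VC [24, 29, 12, 25]
  [11] addr=0x9b blk=9 s=1: MISS | VC [24, 29, 12, 25, 5]
  [12] addr=0x5a blk=5 s=1: VC-HIT | VC [24, 29, 12, 25, 9]

MISSES = 7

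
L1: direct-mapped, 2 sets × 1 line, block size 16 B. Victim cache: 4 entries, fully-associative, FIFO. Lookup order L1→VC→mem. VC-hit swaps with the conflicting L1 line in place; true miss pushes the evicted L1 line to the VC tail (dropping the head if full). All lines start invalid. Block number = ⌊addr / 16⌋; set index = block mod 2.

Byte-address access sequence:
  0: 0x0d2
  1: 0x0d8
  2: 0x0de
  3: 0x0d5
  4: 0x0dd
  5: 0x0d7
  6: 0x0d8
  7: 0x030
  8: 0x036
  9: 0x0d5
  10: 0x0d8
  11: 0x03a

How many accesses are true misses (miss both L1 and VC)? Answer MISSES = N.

MISSES = 2

  [0] addr=0xd2 blk=13 s=1: MISS | VC []
  [1] addr=0xd8 blk=13 s=1: L1-HIT | VC []
  [2] addr=0xde blk=13 s=1: L1-HIT | VC []
  [3] addr=0xd5 blk=13 s=1: L1-HIT | VC []
  [4] addr=0xdd blk=13 s=1: L1-HIT | VC []
  [5] addr=0xd7 blk=13 s=1: L1-HIT | VC []
  [6] addr=0xd8 blk=13 s=1: L1-HIT | VC []
  [7] addr=0x30 blk=3 s=1: MISS | VC [13]
  [8] addr=0x36 blk=3 s=1: L1-HIT | VC [13]
  [9] addr=0xd5 blk=13 s=1: VC-HIT | VC [3]
  [10] addr=0xd8 blk=13 s=1: L1-HIT | VC [3]
  [11] addr=0x3a blk=3 s=1: VC-HIT | VC [13]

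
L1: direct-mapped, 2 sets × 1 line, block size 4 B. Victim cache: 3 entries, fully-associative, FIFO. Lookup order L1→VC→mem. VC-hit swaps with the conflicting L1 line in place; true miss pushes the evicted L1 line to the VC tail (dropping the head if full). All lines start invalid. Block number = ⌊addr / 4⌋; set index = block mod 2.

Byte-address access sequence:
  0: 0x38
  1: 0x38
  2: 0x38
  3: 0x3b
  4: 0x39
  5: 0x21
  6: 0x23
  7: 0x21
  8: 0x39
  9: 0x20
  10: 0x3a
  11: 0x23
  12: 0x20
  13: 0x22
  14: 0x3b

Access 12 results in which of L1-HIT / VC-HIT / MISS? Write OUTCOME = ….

OUTCOME = L1-HIT

#0 0x38→b14/s0 MISS; vc=[]
#1 0x38→b14/s0 L1-HIT; vc=[]
#2 0x38→b14/s0 L1-HIT; vc=[]
#3 0x3b→b14/s0 L1-HIT; vc=[]
#4 0x39→b14/s0 L1-HIT; vc=[]
#5 0x21→b8/s0 MISS; vc=[14]
#6 0x23→b8/s0 L1-HIT; vc=[14]
#7 0x21→b8/s0 L1-HIT; vc=[14]
#8 0x39→b14/s0 VC-HIT; vc=[8]
#9 0x20→b8/s0 VC-HIT; vc=[14]
#10 0x3a→b14/s0 VC-HIT; vc=[8]
#11 0x23→b8/s0 VC-HIT; vc=[14]
#12 0x20→b8/s0 L1-HIT; vc=[14]
#13 0x22→b8/s0 L1-HIT; vc=[14]
#14 0x3b→b14/s0 VC-HIT; vc=[8]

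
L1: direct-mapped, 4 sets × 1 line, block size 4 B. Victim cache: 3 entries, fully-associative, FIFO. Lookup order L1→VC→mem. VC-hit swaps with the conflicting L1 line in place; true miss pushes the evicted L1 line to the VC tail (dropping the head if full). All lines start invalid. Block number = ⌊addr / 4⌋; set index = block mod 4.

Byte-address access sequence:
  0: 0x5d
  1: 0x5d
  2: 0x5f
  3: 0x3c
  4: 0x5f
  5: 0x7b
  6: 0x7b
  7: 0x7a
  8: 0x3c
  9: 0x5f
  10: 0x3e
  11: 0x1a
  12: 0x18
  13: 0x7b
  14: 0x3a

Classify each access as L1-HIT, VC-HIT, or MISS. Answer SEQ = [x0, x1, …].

SEQ = [MISS, L1-HIT, L1-HIT, MISS, VC-HIT, MISS, L1-HIT, L1-HIT, VC-HIT, VC-HIT, VC-HIT, MISS, L1-HIT, VC-HIT, MISS]

#0 0x5d→b23/s3 MISS; vc=[]
#1 0x5d→b23/s3 L1-HIT; vc=[]
#2 0x5f→b23/s3 L1-HIT; vc=[]
#3 0x3c→b15/s3 MISS; vc=[23]
#4 0x5f→b23/s3 VC-HIT; vc=[15]
#5 0x7b→b30/s2 MISS; vc=[15]
#6 0x7b→b30/s2 L1-HIT; vc=[15]
#7 0x7a→b30/s2 L1-HIT; vc=[15]
#8 0x3c→b15/s3 VC-HIT; vc=[23]
#9 0x5f→b23/s3 VC-HIT; vc=[15]
#10 0x3e→b15/s3 VC-HIT; vc=[23]
#11 0x1a→b6/s2 MISS; vc=[23,30]
#12 0x18→b6/s2 L1-HIT; vc=[23,30]
#13 0x7b→b30/s2 VC-HIT; vc=[23,6]
#14 0x3a→b14/s2 MISS; vc=[23,6,30]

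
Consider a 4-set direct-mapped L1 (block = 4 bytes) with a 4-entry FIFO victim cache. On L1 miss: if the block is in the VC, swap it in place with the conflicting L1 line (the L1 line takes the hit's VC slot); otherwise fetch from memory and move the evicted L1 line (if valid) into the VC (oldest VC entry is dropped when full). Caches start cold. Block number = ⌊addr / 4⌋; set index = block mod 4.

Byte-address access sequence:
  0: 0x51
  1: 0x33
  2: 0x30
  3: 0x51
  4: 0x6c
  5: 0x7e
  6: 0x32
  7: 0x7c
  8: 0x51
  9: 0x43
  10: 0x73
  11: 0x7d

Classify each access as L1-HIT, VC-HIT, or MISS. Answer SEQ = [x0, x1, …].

#0 0x51→b20/s0 MISS; vc=[]
#1 0x33→b12/s0 MISS; vc=[20]
#2 0x30→b12/s0 L1-HIT; vc=[20]
#3 0x51→b20/s0 VC-HIT; vc=[12]
#4 0x6c→b27/s3 MISS; vc=[12]
#5 0x7e→b31/s3 MISS; vc=[12,27]
#6 0x32→b12/s0 VC-HIT; vc=[20,27]
#7 0x7c→b31/s3 L1-HIT; vc=[20,27]
#8 0x51→b20/s0 VC-HIT; vc=[12,27]
#9 0x43→b16/s0 MISS; vc=[12,27,20]
#10 0x73→b28/s0 MISS; vc=[12,27,20,16]
#11 0x7d→b31/s3 L1-HIT; vc=[12,27,20,16]

SEQ = [MISS, MISS, L1-HIT, VC-HIT, MISS, MISS, VC-HIT, L1-HIT, VC-HIT, MISS, MISS, L1-HIT]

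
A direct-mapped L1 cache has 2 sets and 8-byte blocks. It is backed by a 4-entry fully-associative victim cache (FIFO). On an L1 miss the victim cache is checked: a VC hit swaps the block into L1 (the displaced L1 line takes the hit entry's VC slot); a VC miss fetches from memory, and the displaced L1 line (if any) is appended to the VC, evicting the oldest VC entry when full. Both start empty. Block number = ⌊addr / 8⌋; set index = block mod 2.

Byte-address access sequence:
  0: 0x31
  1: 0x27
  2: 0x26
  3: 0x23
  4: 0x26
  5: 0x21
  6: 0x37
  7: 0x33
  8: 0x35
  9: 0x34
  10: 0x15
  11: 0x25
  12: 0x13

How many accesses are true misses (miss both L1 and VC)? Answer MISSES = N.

#0 0x31→b6/s0 MISS; vc=[]
#1 0x27→b4/s0 MISS; vc=[6]
#2 0x26→b4/s0 L1-HIT; vc=[6]
#3 0x23→b4/s0 L1-HIT; vc=[6]
#4 0x26→b4/s0 L1-HIT; vc=[6]
#5 0x21→b4/s0 L1-HIT; vc=[6]
#6 0x37→b6/s0 VC-HIT; vc=[4]
#7 0x33→b6/s0 L1-HIT; vc=[4]
#8 0x35→b6/s0 L1-HIT; vc=[4]
#9 0x34→b6/s0 L1-HIT; vc=[4]
#10 0x15→b2/s0 MISS; vc=[4,6]
#11 0x25→b4/s0 VC-HIT; vc=[2,6]
#12 0x13→b2/s0 VC-HIT; vc=[4,6]

MISSES = 3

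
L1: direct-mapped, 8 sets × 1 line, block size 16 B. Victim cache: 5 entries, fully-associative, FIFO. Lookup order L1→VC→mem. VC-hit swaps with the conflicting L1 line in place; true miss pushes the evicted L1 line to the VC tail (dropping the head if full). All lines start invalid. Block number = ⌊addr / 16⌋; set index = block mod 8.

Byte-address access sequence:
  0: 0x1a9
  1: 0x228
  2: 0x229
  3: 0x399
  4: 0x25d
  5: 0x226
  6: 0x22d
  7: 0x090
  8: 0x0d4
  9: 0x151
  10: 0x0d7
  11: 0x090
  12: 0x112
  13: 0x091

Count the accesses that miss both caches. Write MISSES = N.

#0 0x1a9→b26/s2 MISS; vc=[]
#1 0x228→b34/s2 MISS; vc=[26]
#2 0x229→b34/s2 L1-HIT; vc=[26]
#3 0x399→b57/s1 MISS; vc=[26]
#4 0x25d→b37/s5 MISS; vc=[26]
#5 0x226→b34/s2 L1-HIT; vc=[26]
#6 0x22d→b34/s2 L1-HIT; vc=[26]
#7 0x90→b9/s1 MISS; vc=[26,57]
#8 0xd4→b13/s5 MISS; vc=[26,57,37]
#9 0x151→b21/s5 MISS; vc=[26,57,37,13]
#10 0xd7→b13/s5 VC-HIT; vc=[26,57,37,21]
#11 0x90→b9/s1 L1-HIT; vc=[26,57,37,21]
#12 0x112→b17/s1 MISS; vc=[26,57,37,21,9]
#13 0x91→b9/s1 VC-HIT; vc=[26,57,37,21,17]

MISSES = 8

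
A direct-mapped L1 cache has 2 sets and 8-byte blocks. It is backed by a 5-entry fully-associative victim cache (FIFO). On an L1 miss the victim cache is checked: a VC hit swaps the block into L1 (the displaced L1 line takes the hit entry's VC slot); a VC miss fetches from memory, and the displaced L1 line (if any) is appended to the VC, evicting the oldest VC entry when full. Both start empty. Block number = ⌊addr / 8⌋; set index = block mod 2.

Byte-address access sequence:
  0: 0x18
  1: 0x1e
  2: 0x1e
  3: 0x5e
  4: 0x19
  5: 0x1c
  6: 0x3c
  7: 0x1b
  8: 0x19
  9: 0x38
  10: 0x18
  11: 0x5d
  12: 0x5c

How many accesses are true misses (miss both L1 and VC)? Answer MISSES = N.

#0 0x18→b3/s1 MISS; vc=[]
#1 0x1e→b3/s1 L1-HIT; vc=[]
#2 0x1e→b3/s1 L1-HIT; vc=[]
#3 0x5e→b11/s1 MISS; vc=[3]
#4 0x19→b3/s1 VC-HIT; vc=[11]
#5 0x1c→b3/s1 L1-HIT; vc=[11]
#6 0x3c→b7/s1 MISS; vc=[11,3]
#7 0x1b→b3/s1 VC-HIT; vc=[11,7]
#8 0x19→b3/s1 L1-HIT; vc=[11,7]
#9 0x38→b7/s1 VC-HIT; vc=[11,3]
#10 0x18→b3/s1 VC-HIT; vc=[11,7]
#11 0x5d→b11/s1 VC-HIT; vc=[3,7]
#12 0x5c→b11/s1 L1-HIT; vc=[3,7]

MISSES = 3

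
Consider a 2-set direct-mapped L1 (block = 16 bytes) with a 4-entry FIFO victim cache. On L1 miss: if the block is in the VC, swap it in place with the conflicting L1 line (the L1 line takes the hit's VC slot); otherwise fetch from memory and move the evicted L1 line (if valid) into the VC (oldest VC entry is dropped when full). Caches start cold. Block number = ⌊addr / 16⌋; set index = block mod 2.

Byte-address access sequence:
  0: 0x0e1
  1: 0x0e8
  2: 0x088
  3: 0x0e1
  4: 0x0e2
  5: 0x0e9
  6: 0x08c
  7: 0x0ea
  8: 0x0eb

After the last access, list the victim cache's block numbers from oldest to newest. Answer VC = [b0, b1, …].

VC = [8]

#0 0xe1→b14/s0 MISS; vc=[]
#1 0xe8→b14/s0 L1-HIT; vc=[]
#2 0x88→b8/s0 MISS; vc=[14]
#3 0xe1→b14/s0 VC-HIT; vc=[8]
#4 0xe2→b14/s0 L1-HIT; vc=[8]
#5 0xe9→b14/s0 L1-HIT; vc=[8]
#6 0x8c→b8/s0 VC-HIT; vc=[14]
#7 0xea→b14/s0 VC-HIT; vc=[8]
#8 0xeb→b14/s0 L1-HIT; vc=[8]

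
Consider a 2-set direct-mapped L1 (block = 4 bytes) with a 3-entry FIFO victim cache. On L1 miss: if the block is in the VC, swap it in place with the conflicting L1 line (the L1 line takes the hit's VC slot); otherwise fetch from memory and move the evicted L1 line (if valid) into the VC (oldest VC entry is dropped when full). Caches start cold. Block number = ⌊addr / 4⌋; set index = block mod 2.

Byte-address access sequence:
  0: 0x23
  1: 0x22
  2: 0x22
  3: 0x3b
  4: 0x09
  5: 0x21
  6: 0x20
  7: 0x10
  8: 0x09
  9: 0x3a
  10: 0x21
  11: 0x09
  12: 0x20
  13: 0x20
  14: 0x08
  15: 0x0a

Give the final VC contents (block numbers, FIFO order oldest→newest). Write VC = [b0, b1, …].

0: 0x23 (blk 8, set 0) → MISS  vc=[]
1: 0x22 (blk 8, set 0) → L1-HIT  vc=[]
2: 0x22 (blk 8, set 0) → L1-HIT  vc=[]
3: 0x3b (blk 14, set 0) → MISS  vc=[8]
4: 0x9 (blk 2, set 0) → MISS  vc=[8, 14]
5: 0x21 (blk 8, set 0) → VC-HIT  vc=[2, 14]
6: 0x20 (blk 8, set 0) → L1-HIT  vc=[2, 14]
7: 0x10 (blk 4, set 0) → MISS  vc=[2, 14, 8]
8: 0x9 (blk 2, set 0) → VC-HIT  vc=[4, 14, 8]
9: 0x3a (blk 14, set 0) → VC-HIT  vc=[4, 2, 8]
10: 0x21 (blk 8, set 0) → VC-HIT  vc=[4, 2, 14]
11: 0x9 (blk 2, set 0) → VC-HIT  vc=[4, 8, 14]
12: 0x20 (blk 8, set 0) → VC-HIT  vc=[4, 2, 14]
13: 0x20 (blk 8, set 0) → L1-HIT  vc=[4, 2, 14]
14: 0x8 (blk 2, set 0) → VC-HIT  vc=[4, 8, 14]
15: 0xa (blk 2, set 0) → L1-HIT  vc=[4, 8, 14]

VC = [4, 8, 14]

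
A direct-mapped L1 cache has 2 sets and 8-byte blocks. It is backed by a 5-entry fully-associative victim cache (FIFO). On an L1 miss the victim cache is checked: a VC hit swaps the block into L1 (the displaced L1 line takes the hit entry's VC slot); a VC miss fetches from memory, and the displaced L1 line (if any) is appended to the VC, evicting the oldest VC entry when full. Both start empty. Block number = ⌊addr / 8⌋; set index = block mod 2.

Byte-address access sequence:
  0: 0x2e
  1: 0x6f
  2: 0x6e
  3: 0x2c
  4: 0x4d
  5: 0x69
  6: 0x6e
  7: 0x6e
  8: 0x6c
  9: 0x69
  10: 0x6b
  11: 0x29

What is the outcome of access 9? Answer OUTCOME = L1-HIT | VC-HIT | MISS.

OUTCOME = L1-HIT

  [0] addr=0x2e blk=5 s=1: MISS | VC []
  [1] addr=0x6f blk=13 s=1: MISS | VC [5]
  [2] addr=0x6e blk=13 s=1: L1-HIT | VC [5]
  [3] addr=0x2c blk=5 s=1: VC-HIT | VC [13]
  [4] addr=0x4d blk=9 s=1: MISS | VC [13, 5]
  [5] addr=0x69 blk=13 s=1: VC-HIT | VC [9, 5]
  [6] addr=0x6e blk=13 s=1: L1-HIT | VC [9, 5]
  [7] addr=0x6e blk=13 s=1: L1-HIT | VC [9, 5]
  [8] addr=0x6c blk=13 s=1: L1-HIT | VC [9, 5]
  [9] addr=0x69 blk=13 s=1: L1-HIT | VC [9, 5]
  [10] addr=0x6b blk=13 s=1: L1-HIT | VC [9, 5]
  [11] addr=0x29 blk=5 s=1: VC-HIT | VC [9, 13]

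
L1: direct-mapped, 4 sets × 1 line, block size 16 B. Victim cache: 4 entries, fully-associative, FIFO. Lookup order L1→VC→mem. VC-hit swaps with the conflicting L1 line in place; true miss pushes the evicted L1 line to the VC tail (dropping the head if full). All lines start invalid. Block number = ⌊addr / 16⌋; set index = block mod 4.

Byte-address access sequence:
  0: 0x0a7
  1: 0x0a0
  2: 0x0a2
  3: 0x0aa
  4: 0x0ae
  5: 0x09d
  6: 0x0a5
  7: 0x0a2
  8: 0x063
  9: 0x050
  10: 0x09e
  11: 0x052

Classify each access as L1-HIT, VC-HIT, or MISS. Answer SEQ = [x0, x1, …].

#0 0xa7→b10/s2 MISS; vc=[]
#1 0xa0→b10/s2 L1-HIT; vc=[]
#2 0xa2→b10/s2 L1-HIT; vc=[]
#3 0xaa→b10/s2 L1-HIT; vc=[]
#4 0xae→b10/s2 L1-HIT; vc=[]
#5 0x9d→b9/s1 MISS; vc=[]
#6 0xa5→b10/s2 L1-HIT; vc=[]
#7 0xa2→b10/s2 L1-HIT; vc=[]
#8 0x63→b6/s2 MISS; vc=[10]
#9 0x50→b5/s1 MISS; vc=[10,9]
#10 0x9e→b9/s1 VC-HIT; vc=[10,5]
#11 0x52→b5/s1 VC-HIT; vc=[10,9]

SEQ = [MISS, L1-HIT, L1-HIT, L1-HIT, L1-HIT, MISS, L1-HIT, L1-HIT, MISS, MISS, VC-HIT, VC-HIT]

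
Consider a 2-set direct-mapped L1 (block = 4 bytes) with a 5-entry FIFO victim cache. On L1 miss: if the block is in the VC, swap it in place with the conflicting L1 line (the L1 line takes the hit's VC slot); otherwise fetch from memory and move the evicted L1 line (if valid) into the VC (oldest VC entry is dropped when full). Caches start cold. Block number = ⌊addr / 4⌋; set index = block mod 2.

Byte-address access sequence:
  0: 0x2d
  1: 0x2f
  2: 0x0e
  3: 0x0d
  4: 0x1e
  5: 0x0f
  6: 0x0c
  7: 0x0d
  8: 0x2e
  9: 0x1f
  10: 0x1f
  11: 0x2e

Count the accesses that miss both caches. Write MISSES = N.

MISSES = 3

  [0] addr=0x2d blk=11 s=1: MISS | VC []
  [1] addr=0x2f blk=11 s=1: L1-HIT | VC []
  [2] addr=0xe blk=3 s=1: MISS | VC [11]
  [3] addr=0xd blk=3 s=1: L1-HIT | VC [11]
  [4] addr=0x1e blk=7 s=1: MISS | VC [11, 3]
  [5] addr=0xf blk=3 s=1: VC-HIT | VC [11, 7]
  [6] addr=0xc blk=3 s=1: L1-HIT | VC [11, 7]
  [7] addr=0xd blk=3 s=1: L1-HIT | VC [11, 7]
  [8] addr=0x2e blk=11 s=1: VC-HIT | VC [3, 7]
  [9] addr=0x1f blk=7 s=1: VC-HIT | VC [3, 11]
  [10] addr=0x1f blk=7 s=1: L1-HIT | VC [3, 11]
  [11] addr=0x2e blk=11 s=1: VC-HIT | VC [3, 7]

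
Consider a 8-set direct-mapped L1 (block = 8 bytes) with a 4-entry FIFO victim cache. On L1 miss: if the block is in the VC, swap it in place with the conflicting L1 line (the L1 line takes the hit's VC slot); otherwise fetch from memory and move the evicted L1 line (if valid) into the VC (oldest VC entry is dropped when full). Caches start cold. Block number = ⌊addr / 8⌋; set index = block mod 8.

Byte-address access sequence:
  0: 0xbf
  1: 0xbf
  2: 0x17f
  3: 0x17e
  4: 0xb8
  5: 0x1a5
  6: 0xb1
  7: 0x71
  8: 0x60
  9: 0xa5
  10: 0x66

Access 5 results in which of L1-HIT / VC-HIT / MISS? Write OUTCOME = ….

OUTCOME = MISS

0: 0xbf (blk 23, set 7) → MISS  vc=[]
1: 0xbf (blk 23, set 7) → L1-HIT  vc=[]
2: 0x17f (blk 47, set 7) → MISS  vc=[23]
3: 0x17e (blk 47, set 7) → L1-HIT  vc=[23]
4: 0xb8 (blk 23, set 7) → VC-HIT  vc=[47]
5: 0x1a5 (blk 52, set 4) → MISS  vc=[47]
6: 0xb1 (blk 22, set 6) → MISS  vc=[47]
7: 0x71 (blk 14, set 6) → MISS  vc=[47, 22]
8: 0x60 (blk 12, set 4) → MISS  vc=[47, 22, 52]
9: 0xa5 (blk 20, set 4) → MISS  vc=[47, 22, 52, 12]
10: 0x66 (blk 12, set 4) → VC-HIT  vc=[47, 22, 52, 20]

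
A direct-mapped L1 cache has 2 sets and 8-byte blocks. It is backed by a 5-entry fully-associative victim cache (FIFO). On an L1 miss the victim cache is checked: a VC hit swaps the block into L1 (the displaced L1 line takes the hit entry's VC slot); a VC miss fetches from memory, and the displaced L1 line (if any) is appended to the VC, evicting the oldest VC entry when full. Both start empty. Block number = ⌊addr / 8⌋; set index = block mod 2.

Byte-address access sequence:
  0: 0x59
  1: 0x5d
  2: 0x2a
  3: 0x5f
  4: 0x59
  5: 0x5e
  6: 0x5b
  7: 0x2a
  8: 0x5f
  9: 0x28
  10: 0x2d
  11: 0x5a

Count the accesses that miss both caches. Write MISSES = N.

MISSES = 2

#0 0x59→b11/s1 MISS; vc=[]
#1 0x5d→b11/s1 L1-HIT; vc=[]
#2 0x2a→b5/s1 MISS; vc=[11]
#3 0x5f→b11/s1 VC-HIT; vc=[5]
#4 0x59→b11/s1 L1-HIT; vc=[5]
#5 0x5e→b11/s1 L1-HIT; vc=[5]
#6 0x5b→b11/s1 L1-HIT; vc=[5]
#7 0x2a→b5/s1 VC-HIT; vc=[11]
#8 0x5f→b11/s1 VC-HIT; vc=[5]
#9 0x28→b5/s1 VC-HIT; vc=[11]
#10 0x2d→b5/s1 L1-HIT; vc=[11]
#11 0x5a→b11/s1 VC-HIT; vc=[5]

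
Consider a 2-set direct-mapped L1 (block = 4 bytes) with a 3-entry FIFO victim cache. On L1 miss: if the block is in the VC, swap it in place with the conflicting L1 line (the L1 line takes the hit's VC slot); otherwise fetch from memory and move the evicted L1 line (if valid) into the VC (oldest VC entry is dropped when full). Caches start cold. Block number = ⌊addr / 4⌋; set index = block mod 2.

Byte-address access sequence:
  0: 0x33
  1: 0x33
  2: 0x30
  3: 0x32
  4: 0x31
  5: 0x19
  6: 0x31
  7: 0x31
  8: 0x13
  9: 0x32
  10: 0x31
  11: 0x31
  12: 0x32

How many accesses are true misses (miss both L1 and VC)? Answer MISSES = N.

MISSES = 3

0: 0x33 (blk 12, set 0) → MISS  vc=[]
1: 0x33 (blk 12, set 0) → L1-HIT  vc=[]
2: 0x30 (blk 12, set 0) → L1-HIT  vc=[]
3: 0x32 (blk 12, set 0) → L1-HIT  vc=[]
4: 0x31 (blk 12, set 0) → L1-HIT  vc=[]
5: 0x19 (blk 6, set 0) → MISS  vc=[12]
6: 0x31 (blk 12, set 0) → VC-HIT  vc=[6]
7: 0x31 (blk 12, set 0) → L1-HIT  vc=[6]
8: 0x13 (blk 4, set 0) → MISS  vc=[6, 12]
9: 0x32 (blk 12, set 0) → VC-HIT  vc=[6, 4]
10: 0x31 (blk 12, set 0) → L1-HIT  vc=[6, 4]
11: 0x31 (blk 12, set 0) → L1-HIT  vc=[6, 4]
12: 0x32 (blk 12, set 0) → L1-HIT  vc=[6, 4]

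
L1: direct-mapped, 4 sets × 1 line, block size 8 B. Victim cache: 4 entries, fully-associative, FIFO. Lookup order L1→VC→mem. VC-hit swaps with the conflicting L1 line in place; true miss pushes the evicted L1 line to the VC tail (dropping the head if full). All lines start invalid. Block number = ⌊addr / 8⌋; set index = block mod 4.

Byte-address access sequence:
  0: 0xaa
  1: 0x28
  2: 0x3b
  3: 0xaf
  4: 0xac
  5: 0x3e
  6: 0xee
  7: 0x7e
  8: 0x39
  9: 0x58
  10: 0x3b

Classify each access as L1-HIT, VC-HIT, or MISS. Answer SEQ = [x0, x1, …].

SEQ = [MISS, MISS, MISS, VC-HIT, L1-HIT, L1-HIT, MISS, MISS, VC-HIT, MISS, VC-HIT]

0: 0xaa (blk 21, set 1) → MISS  vc=[]
1: 0x28 (blk 5, set 1) → MISS  vc=[21]
2: 0x3b (blk 7, set 3) → MISS  vc=[21]
3: 0xaf (blk 21, set 1) → VC-HIT  vc=[5]
4: 0xac (blk 21, set 1) → L1-HIT  vc=[5]
5: 0x3e (blk 7, set 3) → L1-HIT  vc=[5]
6: 0xee (blk 29, set 1) → MISS  vc=[5, 21]
7: 0x7e (blk 15, set 3) → MISS  vc=[5, 21, 7]
8: 0x39 (blk 7, set 3) → VC-HIT  vc=[5, 21, 15]
9: 0x58 (blk 11, set 3) → MISS  vc=[5, 21, 15, 7]
10: 0x3b (blk 7, set 3) → VC-HIT  vc=[5, 21, 15, 11]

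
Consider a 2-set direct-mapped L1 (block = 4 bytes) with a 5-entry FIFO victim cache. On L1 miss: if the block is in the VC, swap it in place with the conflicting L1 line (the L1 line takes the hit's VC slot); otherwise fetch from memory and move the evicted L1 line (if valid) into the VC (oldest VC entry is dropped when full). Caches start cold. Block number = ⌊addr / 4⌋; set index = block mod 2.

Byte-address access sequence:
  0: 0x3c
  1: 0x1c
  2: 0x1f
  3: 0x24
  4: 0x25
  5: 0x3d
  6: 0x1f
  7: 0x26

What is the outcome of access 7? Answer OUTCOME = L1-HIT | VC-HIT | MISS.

OUTCOME = VC-HIT

#0 0x3c→b15/s1 MISS; vc=[]
#1 0x1c→b7/s1 MISS; vc=[15]
#2 0x1f→b7/s1 L1-HIT; vc=[15]
#3 0x24→b9/s1 MISS; vc=[15,7]
#4 0x25→b9/s1 L1-HIT; vc=[15,7]
#5 0x3d→b15/s1 VC-HIT; vc=[9,7]
#6 0x1f→b7/s1 VC-HIT; vc=[9,15]
#7 0x26→b9/s1 VC-HIT; vc=[7,15]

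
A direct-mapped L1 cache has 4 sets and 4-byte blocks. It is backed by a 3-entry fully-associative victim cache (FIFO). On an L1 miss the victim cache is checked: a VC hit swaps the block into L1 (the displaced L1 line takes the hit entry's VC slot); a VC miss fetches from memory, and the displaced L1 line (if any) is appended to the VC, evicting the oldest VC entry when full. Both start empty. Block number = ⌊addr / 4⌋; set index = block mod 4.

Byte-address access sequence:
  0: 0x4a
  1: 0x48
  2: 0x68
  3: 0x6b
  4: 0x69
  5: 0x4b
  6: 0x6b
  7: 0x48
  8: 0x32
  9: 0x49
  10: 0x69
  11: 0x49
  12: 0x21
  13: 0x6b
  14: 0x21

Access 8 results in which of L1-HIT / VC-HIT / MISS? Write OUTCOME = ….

#0 0x4a→b18/s2 MISS; vc=[]
#1 0x48→b18/s2 L1-HIT; vc=[]
#2 0x68→b26/s2 MISS; vc=[18]
#3 0x6b→b26/s2 L1-HIT; vc=[18]
#4 0x69→b26/s2 L1-HIT; vc=[18]
#5 0x4b→b18/s2 VC-HIT; vc=[26]
#6 0x6b→b26/s2 VC-HIT; vc=[18]
#7 0x48→b18/s2 VC-HIT; vc=[26]
#8 0x32→b12/s0 MISS; vc=[26]
#9 0x49→b18/s2 L1-HIT; vc=[26]
#10 0x69→b26/s2 VC-HIT; vc=[18]
#11 0x49→b18/s2 VC-HIT; vc=[26]
#12 0x21→b8/s0 MISS; vc=[26,12]
#13 0x6b→b26/s2 VC-HIT; vc=[18,12]
#14 0x21→b8/s0 L1-HIT; vc=[18,12]

OUTCOME = MISS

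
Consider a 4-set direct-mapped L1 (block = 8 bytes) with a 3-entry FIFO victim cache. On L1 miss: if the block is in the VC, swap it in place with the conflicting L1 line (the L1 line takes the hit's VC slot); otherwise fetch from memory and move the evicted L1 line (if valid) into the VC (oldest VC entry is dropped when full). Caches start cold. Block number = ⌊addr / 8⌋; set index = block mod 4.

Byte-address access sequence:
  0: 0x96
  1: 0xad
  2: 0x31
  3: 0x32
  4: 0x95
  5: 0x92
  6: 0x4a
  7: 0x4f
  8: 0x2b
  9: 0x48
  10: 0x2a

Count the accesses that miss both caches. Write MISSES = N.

MISSES = 5

0: 0x96 (blk 18, set 2) → MISS  vc=[]
1: 0xad (blk 21, set 1) → MISS  vc=[]
2: 0x31 (blk 6, set 2) → MISS  vc=[18]
3: 0x32 (blk 6, set 2) → L1-HIT  vc=[18]
4: 0x95 (blk 18, set 2) → VC-HIT  vc=[6]
5: 0x92 (blk 18, set 2) → L1-HIT  vc=[6]
6: 0x4a (blk 9, set 1) → MISS  vc=[6, 21]
7: 0x4f (blk 9, set 1) → L1-HIT  vc=[6, 21]
8: 0x2b (blk 5, set 1) → MISS  vc=[6, 21, 9]
9: 0x48 (blk 9, set 1) → VC-HIT  vc=[6, 21, 5]
10: 0x2a (blk 5, set 1) → VC-HIT  vc=[6, 21, 9]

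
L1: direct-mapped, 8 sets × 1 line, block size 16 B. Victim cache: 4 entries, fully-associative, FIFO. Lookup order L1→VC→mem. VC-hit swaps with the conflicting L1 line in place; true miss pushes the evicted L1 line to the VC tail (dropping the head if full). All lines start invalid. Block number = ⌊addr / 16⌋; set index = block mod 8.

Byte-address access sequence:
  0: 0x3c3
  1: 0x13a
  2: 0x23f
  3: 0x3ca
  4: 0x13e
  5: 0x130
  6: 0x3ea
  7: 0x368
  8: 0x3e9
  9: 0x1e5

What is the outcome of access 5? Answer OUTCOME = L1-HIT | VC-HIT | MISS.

OUTCOME = L1-HIT

0: 0x3c3 (blk 60, set 4) → MISS  vc=[]
1: 0x13a (blk 19, set 3) → MISS  vc=[]
2: 0x23f (blk 35, set 3) → MISS  vc=[19]
3: 0x3ca (blk 60, set 4) → L1-HIT  vc=[19]
4: 0x13e (blk 19, set 3) → VC-HIT  vc=[35]
5: 0x130 (blk 19, set 3) → L1-HIT  vc=[35]
6: 0x3ea (blk 62, set 6) → MISS  vc=[35]
7: 0x368 (blk 54, set 6) → MISS  vc=[35, 62]
8: 0x3e9 (blk 62, set 6) → VC-HIT  vc=[35, 54]
9: 0x1e5 (blk 30, set 6) → MISS  vc=[35, 54, 62]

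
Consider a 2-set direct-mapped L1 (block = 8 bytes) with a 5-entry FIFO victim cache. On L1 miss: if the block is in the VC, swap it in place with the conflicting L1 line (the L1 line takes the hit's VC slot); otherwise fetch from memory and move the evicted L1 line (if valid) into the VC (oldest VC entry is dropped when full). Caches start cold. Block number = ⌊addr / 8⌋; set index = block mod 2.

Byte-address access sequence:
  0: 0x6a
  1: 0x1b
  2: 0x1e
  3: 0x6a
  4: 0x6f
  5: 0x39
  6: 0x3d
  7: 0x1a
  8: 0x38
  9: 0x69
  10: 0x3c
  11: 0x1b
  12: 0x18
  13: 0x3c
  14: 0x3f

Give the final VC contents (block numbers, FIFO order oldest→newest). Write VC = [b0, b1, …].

VC = [3, 13]

0: 0x6a (blk 13, set 1) → MISS  vc=[]
1: 0x1b (blk 3, set 1) → MISS  vc=[13]
2: 0x1e (blk 3, set 1) → L1-HIT  vc=[13]
3: 0x6a (blk 13, set 1) → VC-HIT  vc=[3]
4: 0x6f (blk 13, set 1) → L1-HIT  vc=[3]
5: 0x39 (blk 7, set 1) → MISS  vc=[3, 13]
6: 0x3d (blk 7, set 1) → L1-HIT  vc=[3, 13]
7: 0x1a (blk 3, set 1) → VC-HIT  vc=[7, 13]
8: 0x38 (blk 7, set 1) → VC-HIT  vc=[3, 13]
9: 0x69 (blk 13, set 1) → VC-HIT  vc=[3, 7]
10: 0x3c (blk 7, set 1) → VC-HIT  vc=[3, 13]
11: 0x1b (blk 3, set 1) → VC-HIT  vc=[7, 13]
12: 0x18 (blk 3, set 1) → L1-HIT  vc=[7, 13]
13: 0x3c (blk 7, set 1) → VC-HIT  vc=[3, 13]
14: 0x3f (blk 7, set 1) → L1-HIT  vc=[3, 13]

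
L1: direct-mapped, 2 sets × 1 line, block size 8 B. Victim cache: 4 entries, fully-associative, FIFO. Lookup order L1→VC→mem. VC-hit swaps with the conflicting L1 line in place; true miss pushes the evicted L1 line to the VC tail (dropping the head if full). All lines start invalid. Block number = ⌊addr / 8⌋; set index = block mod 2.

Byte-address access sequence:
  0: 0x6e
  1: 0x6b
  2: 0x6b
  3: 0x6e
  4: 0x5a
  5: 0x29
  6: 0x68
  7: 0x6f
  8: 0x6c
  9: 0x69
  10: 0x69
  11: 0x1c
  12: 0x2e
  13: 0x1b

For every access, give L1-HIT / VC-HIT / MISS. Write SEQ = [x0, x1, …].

0: 0x6e (blk 13, set 1) → MISS  vc=[]
1: 0x6b (blk 13, set 1) → L1-HIT  vc=[]
2: 0x6b (blk 13, set 1) → L1-HIT  vc=[]
3: 0x6e (blk 13, set 1) → L1-HIT  vc=[]
4: 0x5a (blk 11, set 1) → MISS  vc=[13]
5: 0x29 (blk 5, set 1) → MISS  vc=[13, 11]
6: 0x68 (blk 13, set 1) → VC-HIT  vc=[5, 11]
7: 0x6f (blk 13, set 1) → L1-HIT  vc=[5, 11]
8: 0x6c (blk 13, set 1) → L1-HIT  vc=[5, 11]
9: 0x69 (blk 13, set 1) → L1-HIT  vc=[5, 11]
10: 0x69 (blk 13, set 1) → L1-HIT  vc=[5, 11]
11: 0x1c (blk 3, set 1) → MISS  vc=[5, 11, 13]
12: 0x2e (blk 5, set 1) → VC-HIT  vc=[3, 11, 13]
13: 0x1b (blk 3, set 1) → VC-HIT  vc=[5, 11, 13]

SEQ = [MISS, L1-HIT, L1-HIT, L1-HIT, MISS, MISS, VC-HIT, L1-HIT, L1-HIT, L1-HIT, L1-HIT, MISS, VC-HIT, VC-HIT]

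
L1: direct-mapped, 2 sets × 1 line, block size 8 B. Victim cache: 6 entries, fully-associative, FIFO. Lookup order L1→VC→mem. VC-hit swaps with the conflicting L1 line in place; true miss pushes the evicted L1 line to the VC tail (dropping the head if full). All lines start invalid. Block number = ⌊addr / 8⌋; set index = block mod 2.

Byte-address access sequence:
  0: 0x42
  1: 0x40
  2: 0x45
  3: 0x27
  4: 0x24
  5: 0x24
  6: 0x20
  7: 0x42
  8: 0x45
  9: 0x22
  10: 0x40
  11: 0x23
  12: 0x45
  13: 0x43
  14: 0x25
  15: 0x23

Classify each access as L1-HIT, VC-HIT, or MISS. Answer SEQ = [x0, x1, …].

SEQ = [MISS, L1-HIT, L1-HIT, MISS, L1-HIT, L1-HIT, L1-HIT, VC-HIT, L1-HIT, VC-HIT, VC-HIT, VC-HIT, VC-HIT, L1-HIT, VC-HIT, L1-HIT]

  [0] addr=0x42 blk=8 s=0: MISS | VC []
  [1] addr=0x40 blk=8 s=0: L1-HIT | VC []
  [2] addr=0x45 blk=8 s=0: L1-HIT | VC []
  [3] addr=0x27 blk=4 s=0: MISS | VC [8]
  [4] addr=0x24 blk=4 s=0: L1-HIT | VC [8]
  [5] addr=0x24 blk=4 s=0: L1-HIT | VC [8]
  [6] addr=0x20 blk=4 s=0: L1-HIT | VC [8]
  [7] addr=0x42 blk=8 s=0: VC-HIT | VC [4]
  [8] addr=0x45 blk=8 s=0: L1-HIT | VC [4]
  [9] addr=0x22 blk=4 s=0: VC-HIT | VC [8]
  [10] addr=0x40 blk=8 s=0: VC-HIT | VC [4]
  [11] addr=0x23 blk=4 s=0: VC-HIT | VC [8]
  [12] addr=0x45 blk=8 s=0: VC-HIT | VC [4]
  [13] addr=0x43 blk=8 s=0: L1-HIT | VC [4]
  [14] addr=0x25 blk=4 s=0: VC-HIT | VC [8]
  [15] addr=0x23 blk=4 s=0: L1-HIT | VC [8]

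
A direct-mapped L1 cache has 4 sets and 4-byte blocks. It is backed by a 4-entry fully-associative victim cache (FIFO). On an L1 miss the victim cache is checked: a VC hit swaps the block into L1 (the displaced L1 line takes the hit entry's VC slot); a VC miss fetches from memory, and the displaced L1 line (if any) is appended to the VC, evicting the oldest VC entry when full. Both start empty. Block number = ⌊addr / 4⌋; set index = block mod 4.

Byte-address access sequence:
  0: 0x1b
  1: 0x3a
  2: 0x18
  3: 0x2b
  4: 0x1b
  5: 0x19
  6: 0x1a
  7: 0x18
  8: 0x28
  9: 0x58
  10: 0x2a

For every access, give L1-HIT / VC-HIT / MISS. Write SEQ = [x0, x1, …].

  [0] addr=0x1b blk=6 s=2: MISS | VC []
  [1] addr=0x3a blk=14 s=2: MISS | VC [6]
  [2] addr=0x18 blk=6 s=2: VC-HIT | VC [14]
  [3] addr=0x2b blk=10 s=2: MISS | VC [14, 6]
  [4] addr=0x1b blk=6 s=2: VC-HIT | VC [14, 10]
  [5] addr=0x19 blk=6 s=2: L1-HIT | VC [14, 10]
  [6] addr=0x1a blk=6 s=2: L1-HIT | VC [14, 10]
  [7] addr=0x18 blk=6 s=2: L1-HIT | VC [14, 10]
  [8] addr=0x28 blk=10 s=2: VC-HIT | VC [14, 6]
  [9] addr=0x58 blk=22 s=2: MISS | VC [14, 6, 10]
  [10] addr=0x2a blk=10 s=2: VC-HIT | VC [14, 6, 22]

SEQ = [MISS, MISS, VC-HIT, MISS, VC-HIT, L1-HIT, L1-HIT, L1-HIT, VC-HIT, MISS, VC-HIT]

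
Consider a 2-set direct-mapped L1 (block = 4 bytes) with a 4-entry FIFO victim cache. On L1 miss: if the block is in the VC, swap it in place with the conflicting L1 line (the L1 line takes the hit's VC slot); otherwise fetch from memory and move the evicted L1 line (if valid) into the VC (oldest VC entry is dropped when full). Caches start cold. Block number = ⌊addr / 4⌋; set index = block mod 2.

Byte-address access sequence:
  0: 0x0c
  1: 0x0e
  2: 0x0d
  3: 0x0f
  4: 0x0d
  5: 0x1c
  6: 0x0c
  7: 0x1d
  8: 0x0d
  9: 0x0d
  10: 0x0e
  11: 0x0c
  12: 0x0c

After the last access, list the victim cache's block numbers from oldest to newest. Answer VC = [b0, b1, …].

#0 0xc→b3/s1 MISS; vc=[]
#1 0xe→b3/s1 L1-HIT; vc=[]
#2 0xd→b3/s1 L1-HIT; vc=[]
#3 0xf→b3/s1 L1-HIT; vc=[]
#4 0xd→b3/s1 L1-HIT; vc=[]
#5 0x1c→b7/s1 MISS; vc=[3]
#6 0xc→b3/s1 VC-HIT; vc=[7]
#7 0x1d→b7/s1 VC-HIT; vc=[3]
#8 0xd→b3/s1 VC-HIT; vc=[7]
#9 0xd→b3/s1 L1-HIT; vc=[7]
#10 0xe→b3/s1 L1-HIT; vc=[7]
#11 0xc→b3/s1 L1-HIT; vc=[7]
#12 0xc→b3/s1 L1-HIT; vc=[7]

VC = [7]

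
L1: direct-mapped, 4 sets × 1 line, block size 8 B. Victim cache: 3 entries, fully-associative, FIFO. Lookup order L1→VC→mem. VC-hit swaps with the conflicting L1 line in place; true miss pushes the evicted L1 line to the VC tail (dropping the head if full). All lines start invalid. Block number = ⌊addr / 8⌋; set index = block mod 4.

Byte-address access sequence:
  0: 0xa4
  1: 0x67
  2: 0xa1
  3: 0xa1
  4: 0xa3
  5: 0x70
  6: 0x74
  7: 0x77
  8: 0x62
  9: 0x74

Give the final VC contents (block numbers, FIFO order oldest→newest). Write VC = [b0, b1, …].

VC = [20]

  [0] addr=0xa4 blk=20 s=0: MISS | VC []
  [1] addr=0x67 blk=12 s=0: MISS | VC [20]
  [2] addr=0xa1 blk=20 s=0: VC-HIT | VC [12]
  [3] addr=0xa1 blk=20 s=0: L1-HIT | VC [12]
  [4] addr=0xa3 blk=20 s=0: L1-HIT | VC [12]
  [5] addr=0x70 blk=14 s=2: MISS | VC [12]
  [6] addr=0x74 blk=14 s=2: L1-HIT | VC [12]
  [7] addr=0x77 blk=14 s=2: L1-HIT | VC [12]
  [8] addr=0x62 blk=12 s=0: VC-HIT | VC [20]
  [9] addr=0x74 blk=14 s=2: L1-HIT | VC [20]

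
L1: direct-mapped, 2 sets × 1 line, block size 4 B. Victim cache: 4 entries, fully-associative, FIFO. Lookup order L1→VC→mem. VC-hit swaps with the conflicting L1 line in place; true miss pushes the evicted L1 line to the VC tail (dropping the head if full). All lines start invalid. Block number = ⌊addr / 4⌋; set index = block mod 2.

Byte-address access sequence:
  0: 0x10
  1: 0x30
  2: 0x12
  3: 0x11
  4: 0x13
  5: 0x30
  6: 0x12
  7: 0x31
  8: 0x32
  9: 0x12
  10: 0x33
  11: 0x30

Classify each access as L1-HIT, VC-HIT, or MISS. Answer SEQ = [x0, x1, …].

  [0] addr=0x10 blk=4 s=0: MISS | VC []
  [1] addr=0x30 blk=12 s=0: MISS | VC [4]
  [2] addr=0x12 blk=4 s=0: VC-HIT | VC [12]
  [3] addr=0x11 blk=4 s=0: L1-HIT | VC [12]
  [4] addr=0x13 blk=4 s=0: L1-HIT | VC [12]
  [5] addr=0x30 blk=12 s=0: VC-HIT | VC [4]
  [6] addr=0x12 blk=4 s=0: VC-HIT | VC [12]
  [7] addr=0x31 blk=12 s=0: VC-HIT | VC [4]
  [8] addr=0x32 blk=12 s=0: L1-HIT | VC [4]
  [9] addr=0x12 blk=4 s=0: VC-HIT | VC [12]
  [10] addr=0x33 blk=12 s=0: VC-HIT | VC [4]
  [11] addr=0x30 blk=12 s=0: L1-HIT | VC [4]

SEQ = [MISS, MISS, VC-HIT, L1-HIT, L1-HIT, VC-HIT, VC-HIT, VC-HIT, L1-HIT, VC-HIT, VC-HIT, L1-HIT]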